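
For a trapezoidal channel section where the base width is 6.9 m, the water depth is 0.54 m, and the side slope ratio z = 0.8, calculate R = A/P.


For a trapezoidal section with side slope z:
A = (b + z*y)*y = (6.9 + 0.8*0.54)*0.54 = 3.959 m^2.
P = b + 2*y*sqrt(1 + z^2) = 6.9 + 2*0.54*sqrt(1 + 0.8^2) = 8.283 m.
R = A/P = 3.959 / 8.283 = 0.478 m.

0.478


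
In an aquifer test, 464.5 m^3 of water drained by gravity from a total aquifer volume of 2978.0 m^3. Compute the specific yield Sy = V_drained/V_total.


Specific yield Sy = Volume drained / Total volume.
Sy = 464.5 / 2978.0
   = 0.156.

0.156


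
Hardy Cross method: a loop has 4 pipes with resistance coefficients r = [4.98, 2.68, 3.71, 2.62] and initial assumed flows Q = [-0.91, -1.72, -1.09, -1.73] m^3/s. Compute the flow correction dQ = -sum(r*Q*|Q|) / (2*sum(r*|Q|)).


Numerator terms (r*Q*|Q|): 4.98*-0.91*|-0.91| = -4.1239; 2.68*-1.72*|-1.72| = -7.9285; 3.71*-1.09*|-1.09| = -4.4079; 2.62*-1.73*|-1.73| = -7.8414.
Sum of numerator = -24.3017.
Denominator terms (r*|Q|): 4.98*|-0.91| = 4.5318; 2.68*|-1.72| = 4.6096; 3.71*|-1.09| = 4.0439; 2.62*|-1.73| = 4.5326.
2 * sum of denominator = 2 * 17.7179 = 35.4358.
dQ = --24.3017 / 35.4358 = 0.6858 m^3/s.

0.6858


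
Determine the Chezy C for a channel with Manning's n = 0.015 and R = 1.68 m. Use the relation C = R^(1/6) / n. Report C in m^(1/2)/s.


The Chezy coefficient relates to Manning's n through C = R^(1/6) / n.
R^(1/6) = 1.68^(1/6) = 1.090314.
C = 1.090314 / 0.015 = 72.69 m^(1/2)/s.

72.69


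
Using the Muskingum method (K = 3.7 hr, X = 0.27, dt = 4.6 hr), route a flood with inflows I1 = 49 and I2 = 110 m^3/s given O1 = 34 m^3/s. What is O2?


Muskingum coefficients:
denom = 2*K*(1-X) + dt = 2*3.7*(1-0.27) + 4.6 = 10.002.
C0 = (dt - 2*K*X)/denom = (4.6 - 2*3.7*0.27)/10.002 = 0.2601.
C1 = (dt + 2*K*X)/denom = (4.6 + 2*3.7*0.27)/10.002 = 0.6597.
C2 = (2*K*(1-X) - dt)/denom = 0.0802.
O2 = C0*I2 + C1*I1 + C2*O1
   = 0.2601*110 + 0.6597*49 + 0.0802*34
   = 63.67 m^3/s.

63.67


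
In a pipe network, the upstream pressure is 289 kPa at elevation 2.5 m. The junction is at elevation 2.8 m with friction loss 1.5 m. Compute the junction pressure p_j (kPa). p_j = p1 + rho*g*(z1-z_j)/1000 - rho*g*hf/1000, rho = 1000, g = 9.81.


Junction pressure: p_j = p1 + rho*g*(z1 - z_j)/1000 - rho*g*hf/1000.
Elevation term = 1000*9.81*(2.5 - 2.8)/1000 = -2.943 kPa.
Friction term = 1000*9.81*1.5/1000 = 14.715 kPa.
p_j = 289 + -2.943 - 14.715 = 271.34 kPa.

271.34


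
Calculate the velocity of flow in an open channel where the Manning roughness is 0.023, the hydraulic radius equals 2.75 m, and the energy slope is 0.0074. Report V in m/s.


Manning's equation gives V = (1/n) * R^(2/3) * S^(1/2).
First, compute R^(2/3) = 2.75^(2/3) = 1.9629.
Next, S^(1/2) = 0.0074^(1/2) = 0.086023.
Then 1/n = 1/0.023 = 43.48.
V = 43.48 * 1.9629 * 0.086023 = 7.3414 m/s.

7.3414


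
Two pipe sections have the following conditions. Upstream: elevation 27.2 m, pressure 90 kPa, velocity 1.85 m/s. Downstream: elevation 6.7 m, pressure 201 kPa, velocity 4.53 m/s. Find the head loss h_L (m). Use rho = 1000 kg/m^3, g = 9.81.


Total head at each section: H = z + p/(rho*g) + V^2/(2g).
H1 = 27.2 + 90*1000/(1000*9.81) + 1.85^2/(2*9.81)
   = 27.2 + 9.174 + 0.1744
   = 36.549 m.
H2 = 6.7 + 201*1000/(1000*9.81) + 4.53^2/(2*9.81)
   = 6.7 + 20.489 + 1.0459
   = 28.235 m.
h_L = H1 - H2 = 36.549 - 28.235 = 8.314 m.

8.314


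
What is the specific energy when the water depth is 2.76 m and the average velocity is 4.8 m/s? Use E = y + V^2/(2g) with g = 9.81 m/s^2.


Specific energy E = y + V^2/(2g).
Velocity head = V^2/(2g) = 4.8^2 / (2*9.81) = 23.04 / 19.62 = 1.1743 m.
E = 2.76 + 1.1743 = 3.9343 m.

3.9343


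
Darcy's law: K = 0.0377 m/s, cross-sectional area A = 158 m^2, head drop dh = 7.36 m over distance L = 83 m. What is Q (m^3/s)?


Darcy's law: Q = K * A * i, where i = dh/L.
Hydraulic gradient i = 7.36 / 83 = 0.088675.
Q = 0.0377 * 158 * 0.088675
  = 0.5282 m^3/s.

0.5282


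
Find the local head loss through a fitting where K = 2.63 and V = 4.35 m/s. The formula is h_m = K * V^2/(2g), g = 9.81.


Minor loss formula: h_m = K * V^2/(2g).
V^2 = 4.35^2 = 18.9225.
V^2/(2g) = 18.9225 / 19.62 = 0.9644 m.
h_m = 2.63 * 0.9644 = 2.5365 m.

2.5365


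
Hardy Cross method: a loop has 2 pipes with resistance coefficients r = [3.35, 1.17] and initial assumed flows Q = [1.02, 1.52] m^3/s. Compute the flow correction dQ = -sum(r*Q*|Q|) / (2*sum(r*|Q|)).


Numerator terms (r*Q*|Q|): 3.35*1.02*|1.02| = 3.4853; 1.17*1.52*|1.52| = 2.7032.
Sum of numerator = 6.1885.
Denominator terms (r*|Q|): 3.35*|1.02| = 3.417; 1.17*|1.52| = 1.7784.
2 * sum of denominator = 2 * 5.1954 = 10.3908.
dQ = -6.1885 / 10.3908 = -0.5956 m^3/s.

-0.5956


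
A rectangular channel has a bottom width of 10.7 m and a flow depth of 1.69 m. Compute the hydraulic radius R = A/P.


For a rectangular section:
Flow area A = b * y = 10.7 * 1.69 = 18.08 m^2.
Wetted perimeter P = b + 2y = 10.7 + 2*1.69 = 14.08 m.
Hydraulic radius R = A/P = 18.08 / 14.08 = 1.2843 m.

1.2843


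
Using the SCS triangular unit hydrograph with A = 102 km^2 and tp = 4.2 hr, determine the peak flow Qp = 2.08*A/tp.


SCS formula: Qp = 2.08 * A / tp.
Qp = 2.08 * 102 / 4.2
   = 212.16 / 4.2
   = 50.51 m^3/s per cm.

50.51


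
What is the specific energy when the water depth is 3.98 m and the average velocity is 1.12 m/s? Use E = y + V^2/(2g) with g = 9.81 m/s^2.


Specific energy E = y + V^2/(2g).
Velocity head = V^2/(2g) = 1.12^2 / (2*9.81) = 1.2544 / 19.62 = 0.0639 m.
E = 3.98 + 0.0639 = 4.0439 m.

4.0439


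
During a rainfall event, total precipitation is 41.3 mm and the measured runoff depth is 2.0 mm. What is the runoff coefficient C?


The runoff coefficient C = runoff depth / rainfall depth.
C = 2.0 / 41.3
  = 0.0484.

0.0484


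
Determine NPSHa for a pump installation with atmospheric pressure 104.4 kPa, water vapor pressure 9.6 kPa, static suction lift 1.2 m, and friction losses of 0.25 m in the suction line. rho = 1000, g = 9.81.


NPSHa = p_atm/(rho*g) - z_s - hf_s - p_vap/(rho*g).
p_atm/(rho*g) = 104.4*1000 / (1000*9.81) = 10.642 m.
p_vap/(rho*g) = 9.6*1000 / (1000*9.81) = 0.979 m.
NPSHa = 10.642 - 1.2 - 0.25 - 0.979
      = 8.21 m.

8.21


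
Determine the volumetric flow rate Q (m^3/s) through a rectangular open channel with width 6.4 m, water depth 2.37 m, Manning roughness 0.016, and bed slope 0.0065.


For a rectangular channel, the cross-sectional area A = b * y = 6.4 * 2.37 = 15.17 m^2.
The wetted perimeter P = b + 2y = 6.4 + 2*2.37 = 11.14 m.
Hydraulic radius R = A/P = 15.17/11.14 = 1.3616 m.
Velocity V = (1/n)*R^(2/3)*S^(1/2) = (1/0.016)*1.3616^(2/3)*0.0065^(1/2) = 6.1901 m/s.
Discharge Q = A * V = 15.17 * 6.1901 = 93.892 m^3/s.

93.892


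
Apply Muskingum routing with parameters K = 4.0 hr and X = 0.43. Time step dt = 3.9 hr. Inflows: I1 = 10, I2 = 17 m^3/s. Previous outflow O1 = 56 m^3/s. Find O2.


Muskingum coefficients:
denom = 2*K*(1-X) + dt = 2*4.0*(1-0.43) + 3.9 = 8.46.
C0 = (dt - 2*K*X)/denom = (3.9 - 2*4.0*0.43)/8.46 = 0.0544.
C1 = (dt + 2*K*X)/denom = (3.9 + 2*4.0*0.43)/8.46 = 0.8676.
C2 = (2*K*(1-X) - dt)/denom = 0.078.
O2 = C0*I2 + C1*I1 + C2*O1
   = 0.0544*17 + 0.8676*10 + 0.078*56
   = 13.97 m^3/s.

13.97


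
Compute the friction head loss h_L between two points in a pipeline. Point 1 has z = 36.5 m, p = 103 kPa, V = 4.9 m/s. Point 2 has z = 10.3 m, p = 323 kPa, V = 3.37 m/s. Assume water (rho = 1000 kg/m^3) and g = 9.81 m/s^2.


Total head at each section: H = z + p/(rho*g) + V^2/(2g).
H1 = 36.5 + 103*1000/(1000*9.81) + 4.9^2/(2*9.81)
   = 36.5 + 10.499 + 1.2238
   = 48.223 m.
H2 = 10.3 + 323*1000/(1000*9.81) + 3.37^2/(2*9.81)
   = 10.3 + 32.926 + 0.5788
   = 43.804 m.
h_L = H1 - H2 = 48.223 - 43.804 = 4.419 m.

4.419


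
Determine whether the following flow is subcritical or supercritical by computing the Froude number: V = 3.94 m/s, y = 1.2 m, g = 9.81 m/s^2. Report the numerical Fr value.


The Froude number is defined as Fr = V / sqrt(g*y).
g*y = 9.81 * 1.2 = 11.772.
sqrt(g*y) = sqrt(11.772) = 3.431.
Fr = 3.94 / 3.431 = 1.1483.
Since Fr > 1, the flow is supercritical.

1.1483


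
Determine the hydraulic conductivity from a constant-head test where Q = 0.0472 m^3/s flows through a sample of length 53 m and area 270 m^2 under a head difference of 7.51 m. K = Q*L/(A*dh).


From K = Q*L / (A*dh):
Numerator: Q*L = 0.0472 * 53 = 2.5016.
Denominator: A*dh = 270 * 7.51 = 2027.7.
K = 2.5016 / 2027.7 = 0.001234 m/s.

0.001234


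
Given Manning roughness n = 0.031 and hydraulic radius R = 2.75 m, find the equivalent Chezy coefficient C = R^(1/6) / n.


The Chezy coefficient relates to Manning's n through C = R^(1/6) / n.
R^(1/6) = 2.75^(1/6) = 1.183647.
C = 1.183647 / 0.031 = 38.18 m^(1/2)/s.

38.18


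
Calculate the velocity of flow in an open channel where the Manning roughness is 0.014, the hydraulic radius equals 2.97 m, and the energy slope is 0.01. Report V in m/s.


Manning's equation gives V = (1/n) * R^(2/3) * S^(1/2).
First, compute R^(2/3) = 2.97^(2/3) = 2.0662.
Next, S^(1/2) = 0.01^(1/2) = 0.1.
Then 1/n = 1/0.014 = 71.43.
V = 71.43 * 2.0662 * 0.1 = 14.7585 m/s.

14.7585


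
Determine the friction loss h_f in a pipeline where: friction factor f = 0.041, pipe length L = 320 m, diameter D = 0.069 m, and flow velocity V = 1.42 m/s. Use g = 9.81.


Darcy-Weisbach equation: h_f = f * (L/D) * V^2/(2g).
f * L/D = 0.041 * 320/0.069 = 190.1449.
V^2/(2g) = 1.42^2 / (2*9.81) = 2.0164 / 19.62 = 0.1028 m.
h_f = 190.1449 * 0.1028 = 19.542 m.

19.542


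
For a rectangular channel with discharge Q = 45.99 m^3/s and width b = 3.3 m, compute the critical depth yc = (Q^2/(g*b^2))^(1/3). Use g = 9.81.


Using yc = (Q^2 / (g * b^2))^(1/3):
Q^2 = 45.99^2 = 2115.08.
g * b^2 = 9.81 * 3.3^2 = 9.81 * 10.89 = 106.83.
Q^2 / (g*b^2) = 2115.08 / 106.83 = 19.7986.
yc = 19.7986^(1/3) = 2.7053 m.

2.7053


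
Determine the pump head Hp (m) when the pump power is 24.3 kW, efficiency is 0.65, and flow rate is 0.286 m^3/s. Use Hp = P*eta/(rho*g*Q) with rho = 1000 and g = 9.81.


Pump head formula: Hp = P * eta / (rho * g * Q).
Numerator: P * eta = 24.3 * 1000 * 0.65 = 15795.0 W.
Denominator: rho * g * Q = 1000 * 9.81 * 0.286 = 2805.66.
Hp = 15795.0 / 2805.66 = 5.63 m.

5.63


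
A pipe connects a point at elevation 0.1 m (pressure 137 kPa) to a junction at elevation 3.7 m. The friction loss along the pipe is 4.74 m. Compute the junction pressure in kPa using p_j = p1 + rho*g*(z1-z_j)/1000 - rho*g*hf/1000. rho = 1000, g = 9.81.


Junction pressure: p_j = p1 + rho*g*(z1 - z_j)/1000 - rho*g*hf/1000.
Elevation term = 1000*9.81*(0.1 - 3.7)/1000 = -35.316 kPa.
Friction term = 1000*9.81*4.74/1000 = 46.499 kPa.
p_j = 137 + -35.316 - 46.499 = 55.18 kPa.

55.18


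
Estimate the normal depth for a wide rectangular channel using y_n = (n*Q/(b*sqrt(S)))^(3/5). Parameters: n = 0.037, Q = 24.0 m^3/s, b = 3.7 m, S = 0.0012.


We use the wide-channel approximation y_n = (n*Q/(b*sqrt(S)))^(3/5).
sqrt(S) = sqrt(0.0012) = 0.034641.
Numerator: n*Q = 0.037 * 24.0 = 0.888.
Denominator: b*sqrt(S) = 3.7 * 0.034641 = 0.128172.
arg = 6.9282.
y_n = 6.9282^(3/5) = 3.1943 m.

3.1943


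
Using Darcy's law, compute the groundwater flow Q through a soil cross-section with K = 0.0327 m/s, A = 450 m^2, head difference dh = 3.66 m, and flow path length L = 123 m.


Darcy's law: Q = K * A * i, where i = dh/L.
Hydraulic gradient i = 3.66 / 123 = 0.029756.
Q = 0.0327 * 450 * 0.029756
  = 0.4379 m^3/s.

0.4379


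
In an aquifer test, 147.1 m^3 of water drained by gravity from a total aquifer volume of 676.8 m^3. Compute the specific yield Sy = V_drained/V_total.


Specific yield Sy = Volume drained / Total volume.
Sy = 147.1 / 676.8
   = 0.2173.

0.2173


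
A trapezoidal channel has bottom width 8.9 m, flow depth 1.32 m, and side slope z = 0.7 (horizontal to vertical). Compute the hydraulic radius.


For a trapezoidal section with side slope z:
A = (b + z*y)*y = (8.9 + 0.7*1.32)*1.32 = 12.968 m^2.
P = b + 2*y*sqrt(1 + z^2) = 8.9 + 2*1.32*sqrt(1 + 0.7^2) = 12.123 m.
R = A/P = 12.968 / 12.123 = 1.0697 m.

1.0697


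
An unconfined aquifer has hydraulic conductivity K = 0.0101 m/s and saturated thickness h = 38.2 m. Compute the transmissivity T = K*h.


Transmissivity is defined as T = K * h.
T = 0.0101 * 38.2
  = 0.3858 m^2/s.

0.3858


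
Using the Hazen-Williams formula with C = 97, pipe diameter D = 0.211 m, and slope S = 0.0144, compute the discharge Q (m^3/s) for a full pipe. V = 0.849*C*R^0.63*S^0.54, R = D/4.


For a full circular pipe, R = D/4 = 0.211/4 = 0.0527 m.
V = 0.849 * 97 * 0.0527^0.63 * 0.0144^0.54
  = 0.849 * 97 * 0.156675 * 0.101278
  = 1.3068 m/s.
Pipe area A = pi*D^2/4 = pi*0.211^2/4 = 0.035 m^2.
Q = A * V = 0.035 * 1.3068 = 0.0457 m^3/s.

0.0457


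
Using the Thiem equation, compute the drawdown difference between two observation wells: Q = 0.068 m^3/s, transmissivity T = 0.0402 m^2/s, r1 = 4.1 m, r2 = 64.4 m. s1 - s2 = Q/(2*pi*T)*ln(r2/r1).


Thiem equation: s1 - s2 = Q/(2*pi*T) * ln(r2/r1).
ln(r2/r1) = ln(64.4/4.1) = 2.7541.
Q/(2*pi*T) = 0.068 / (2*pi*0.0402) = 0.068 / 0.2526 = 0.2692.
s1 - s2 = 0.2692 * 2.7541 = 0.7415 m.

0.7415


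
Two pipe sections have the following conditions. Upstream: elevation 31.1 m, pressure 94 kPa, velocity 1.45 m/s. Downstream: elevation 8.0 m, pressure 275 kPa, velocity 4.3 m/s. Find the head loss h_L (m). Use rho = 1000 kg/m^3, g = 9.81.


Total head at each section: H = z + p/(rho*g) + V^2/(2g).
H1 = 31.1 + 94*1000/(1000*9.81) + 1.45^2/(2*9.81)
   = 31.1 + 9.582 + 0.1072
   = 40.789 m.
H2 = 8.0 + 275*1000/(1000*9.81) + 4.3^2/(2*9.81)
   = 8.0 + 28.033 + 0.9424
   = 36.975 m.
h_L = H1 - H2 = 40.789 - 36.975 = 3.814 m.

3.814


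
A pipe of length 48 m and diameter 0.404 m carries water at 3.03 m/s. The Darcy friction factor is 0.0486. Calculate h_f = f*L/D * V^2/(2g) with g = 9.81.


Darcy-Weisbach equation: h_f = f * (L/D) * V^2/(2g).
f * L/D = 0.0486 * 48/0.404 = 5.7743.
V^2/(2g) = 3.03^2 / (2*9.81) = 9.1809 / 19.62 = 0.4679 m.
h_f = 5.7743 * 0.4679 = 2.702 m.

2.702


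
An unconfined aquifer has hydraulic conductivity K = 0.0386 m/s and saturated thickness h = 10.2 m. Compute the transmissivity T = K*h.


Transmissivity is defined as T = K * h.
T = 0.0386 * 10.2
  = 0.3937 m^2/s.

0.3937


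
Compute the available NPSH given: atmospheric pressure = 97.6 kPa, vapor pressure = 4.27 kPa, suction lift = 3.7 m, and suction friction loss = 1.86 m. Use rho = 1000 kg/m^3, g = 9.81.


NPSHa = p_atm/(rho*g) - z_s - hf_s - p_vap/(rho*g).
p_atm/(rho*g) = 97.6*1000 / (1000*9.81) = 9.949 m.
p_vap/(rho*g) = 4.27*1000 / (1000*9.81) = 0.435 m.
NPSHa = 9.949 - 3.7 - 1.86 - 0.435
      = 3.95 m.

3.95


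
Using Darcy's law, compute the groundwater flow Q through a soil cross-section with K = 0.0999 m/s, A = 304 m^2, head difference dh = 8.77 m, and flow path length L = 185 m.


Darcy's law: Q = K * A * i, where i = dh/L.
Hydraulic gradient i = 8.77 / 185 = 0.047405.
Q = 0.0999 * 304 * 0.047405
  = 1.4397 m^3/s.

1.4397


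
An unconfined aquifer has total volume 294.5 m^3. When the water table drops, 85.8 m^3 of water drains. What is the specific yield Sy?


Specific yield Sy = Volume drained / Total volume.
Sy = 85.8 / 294.5
   = 0.2913.

0.2913


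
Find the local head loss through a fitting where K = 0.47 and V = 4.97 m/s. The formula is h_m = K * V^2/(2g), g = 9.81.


Minor loss formula: h_m = K * V^2/(2g).
V^2 = 4.97^2 = 24.7009.
V^2/(2g) = 24.7009 / 19.62 = 1.259 m.
h_m = 0.47 * 1.259 = 0.5917 m.

0.5917


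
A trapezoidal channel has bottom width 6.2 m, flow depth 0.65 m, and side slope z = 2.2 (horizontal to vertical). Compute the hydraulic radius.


For a trapezoidal section with side slope z:
A = (b + z*y)*y = (6.2 + 2.2*0.65)*0.65 = 4.96 m^2.
P = b + 2*y*sqrt(1 + z^2) = 6.2 + 2*0.65*sqrt(1 + 2.2^2) = 9.342 m.
R = A/P = 4.96 / 9.342 = 0.5309 m.

0.5309


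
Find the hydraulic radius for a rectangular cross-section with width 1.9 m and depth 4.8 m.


For a rectangular section:
Flow area A = b * y = 1.9 * 4.8 = 9.12 m^2.
Wetted perimeter P = b + 2y = 1.9 + 2*4.8 = 11.5 m.
Hydraulic radius R = A/P = 9.12 / 11.5 = 0.793 m.

0.793


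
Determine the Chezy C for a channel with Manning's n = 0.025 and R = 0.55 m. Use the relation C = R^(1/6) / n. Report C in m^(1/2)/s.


The Chezy coefficient relates to Manning's n through C = R^(1/6) / n.
R^(1/6) = 0.55^(1/6) = 0.905164.
C = 0.905164 / 0.025 = 36.21 m^(1/2)/s.

36.21


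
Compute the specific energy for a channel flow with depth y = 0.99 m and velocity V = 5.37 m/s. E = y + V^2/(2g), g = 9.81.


Specific energy E = y + V^2/(2g).
Velocity head = V^2/(2g) = 5.37^2 / (2*9.81) = 28.8369 / 19.62 = 1.4698 m.
E = 0.99 + 1.4698 = 2.4598 m.

2.4598


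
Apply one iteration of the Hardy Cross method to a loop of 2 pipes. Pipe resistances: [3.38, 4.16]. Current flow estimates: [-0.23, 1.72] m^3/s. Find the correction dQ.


Numerator terms (r*Q*|Q|): 3.38*-0.23*|-0.23| = -0.1788; 4.16*1.72*|1.72| = 12.3069.
Sum of numerator = 12.1281.
Denominator terms (r*|Q|): 3.38*|-0.23| = 0.7774; 4.16*|1.72| = 7.1552.
2 * sum of denominator = 2 * 7.9326 = 15.8652.
dQ = -12.1281 / 15.8652 = -0.7644 m^3/s.

-0.7644


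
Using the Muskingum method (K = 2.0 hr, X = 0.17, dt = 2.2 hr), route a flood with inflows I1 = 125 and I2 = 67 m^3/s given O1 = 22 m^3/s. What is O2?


Muskingum coefficients:
denom = 2*K*(1-X) + dt = 2*2.0*(1-0.17) + 2.2 = 5.52.
C0 = (dt - 2*K*X)/denom = (2.2 - 2*2.0*0.17)/5.52 = 0.2754.
C1 = (dt + 2*K*X)/denom = (2.2 + 2*2.0*0.17)/5.52 = 0.5217.
C2 = (2*K*(1-X) - dt)/denom = 0.2029.
O2 = C0*I2 + C1*I1 + C2*O1
   = 0.2754*67 + 0.5217*125 + 0.2029*22
   = 88.13 m^3/s.

88.13


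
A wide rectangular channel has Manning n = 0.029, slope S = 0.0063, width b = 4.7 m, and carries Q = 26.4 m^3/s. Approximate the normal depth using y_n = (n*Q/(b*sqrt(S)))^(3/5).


We use the wide-channel approximation y_n = (n*Q/(b*sqrt(S)))^(3/5).
sqrt(S) = sqrt(0.0063) = 0.079373.
Numerator: n*Q = 0.029 * 26.4 = 0.7656.
Denominator: b*sqrt(S) = 4.7 * 0.079373 = 0.373053.
arg = 2.0523.
y_n = 2.0523^(3/5) = 1.5394 m.

1.5394


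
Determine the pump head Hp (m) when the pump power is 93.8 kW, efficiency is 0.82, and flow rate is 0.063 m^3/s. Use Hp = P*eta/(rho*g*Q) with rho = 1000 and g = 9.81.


Pump head formula: Hp = P * eta / (rho * g * Q).
Numerator: P * eta = 93.8 * 1000 * 0.82 = 76916.0 W.
Denominator: rho * g * Q = 1000 * 9.81 * 0.063 = 618.03.
Hp = 76916.0 / 618.03 = 124.45 m.

124.45


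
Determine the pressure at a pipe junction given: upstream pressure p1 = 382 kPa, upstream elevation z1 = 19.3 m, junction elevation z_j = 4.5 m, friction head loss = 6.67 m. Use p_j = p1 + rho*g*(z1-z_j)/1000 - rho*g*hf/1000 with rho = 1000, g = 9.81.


Junction pressure: p_j = p1 + rho*g*(z1 - z_j)/1000 - rho*g*hf/1000.
Elevation term = 1000*9.81*(19.3 - 4.5)/1000 = 145.188 kPa.
Friction term = 1000*9.81*6.67/1000 = 65.433 kPa.
p_j = 382 + 145.188 - 65.433 = 461.76 kPa.

461.76


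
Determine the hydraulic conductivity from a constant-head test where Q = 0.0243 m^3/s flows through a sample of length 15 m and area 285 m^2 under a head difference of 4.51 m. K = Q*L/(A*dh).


From K = Q*L / (A*dh):
Numerator: Q*L = 0.0243 * 15 = 0.3645.
Denominator: A*dh = 285 * 4.51 = 1285.35.
K = 0.3645 / 1285.35 = 0.000284 m/s.

0.000284


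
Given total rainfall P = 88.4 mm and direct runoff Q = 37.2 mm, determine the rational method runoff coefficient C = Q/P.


The runoff coefficient C = runoff depth / rainfall depth.
C = 37.2 / 88.4
  = 0.4208.

0.4208


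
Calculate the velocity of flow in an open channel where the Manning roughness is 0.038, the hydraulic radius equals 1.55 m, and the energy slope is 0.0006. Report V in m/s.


Manning's equation gives V = (1/n) * R^(2/3) * S^(1/2).
First, compute R^(2/3) = 1.55^(2/3) = 1.3393.
Next, S^(1/2) = 0.0006^(1/2) = 0.024495.
Then 1/n = 1/0.038 = 26.32.
V = 26.32 * 1.3393 * 0.024495 = 0.8633 m/s.

0.8633


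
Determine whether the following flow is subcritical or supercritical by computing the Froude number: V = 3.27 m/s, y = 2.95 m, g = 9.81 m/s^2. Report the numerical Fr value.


The Froude number is defined as Fr = V / sqrt(g*y).
g*y = 9.81 * 2.95 = 28.9395.
sqrt(g*y) = sqrt(28.9395) = 5.3795.
Fr = 3.27 / 5.3795 = 0.6079.
Since Fr < 1, the flow is subcritical.

0.6079


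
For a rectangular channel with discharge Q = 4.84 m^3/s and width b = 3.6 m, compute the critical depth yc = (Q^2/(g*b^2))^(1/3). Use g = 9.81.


Using yc = (Q^2 / (g * b^2))^(1/3):
Q^2 = 4.84^2 = 23.43.
g * b^2 = 9.81 * 3.6^2 = 9.81 * 12.96 = 127.14.
Q^2 / (g*b^2) = 23.43 / 127.14 = 0.1843.
yc = 0.1843^(1/3) = 0.569 m.

0.569


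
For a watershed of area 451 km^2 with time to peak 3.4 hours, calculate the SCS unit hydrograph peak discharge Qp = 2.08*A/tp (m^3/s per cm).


SCS formula: Qp = 2.08 * A / tp.
Qp = 2.08 * 451 / 3.4
   = 938.08 / 3.4
   = 275.91 m^3/s per cm.

275.91


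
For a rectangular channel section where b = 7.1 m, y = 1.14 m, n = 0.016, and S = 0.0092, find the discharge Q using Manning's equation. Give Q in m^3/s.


For a rectangular channel, the cross-sectional area A = b * y = 7.1 * 1.14 = 8.09 m^2.
The wetted perimeter P = b + 2y = 7.1 + 2*1.14 = 9.38 m.
Hydraulic radius R = A/P = 8.09/9.38 = 0.8629 m.
Velocity V = (1/n)*R^(2/3)*S^(1/2) = (1/0.016)*0.8629^(2/3)*0.0092^(1/2) = 5.4335 m/s.
Discharge Q = A * V = 8.09 * 5.4335 = 43.979 m^3/s.

43.979


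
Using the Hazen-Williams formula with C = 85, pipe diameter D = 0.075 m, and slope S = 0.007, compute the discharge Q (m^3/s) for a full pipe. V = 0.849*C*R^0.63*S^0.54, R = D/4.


For a full circular pipe, R = D/4 = 0.075/4 = 0.0187 m.
V = 0.849 * 85 * 0.0187^0.63 * 0.007^0.54
  = 0.849 * 85 * 0.081657 * 0.068605
  = 0.4043 m/s.
Pipe area A = pi*D^2/4 = pi*0.075^2/4 = 0.0044 m^2.
Q = A * V = 0.0044 * 0.4043 = 0.0018 m^3/s.

0.0018


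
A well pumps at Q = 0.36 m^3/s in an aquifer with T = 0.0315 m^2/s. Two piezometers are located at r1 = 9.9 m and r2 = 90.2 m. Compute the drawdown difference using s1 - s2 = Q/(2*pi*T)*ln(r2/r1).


Thiem equation: s1 - s2 = Q/(2*pi*T) * ln(r2/r1).
ln(r2/r1) = ln(90.2/9.9) = 2.2095.
Q/(2*pi*T) = 0.36 / (2*pi*0.0315) = 0.36 / 0.1979 = 1.8189.
s1 - s2 = 1.8189 * 2.2095 = 4.0189 m.

4.0189


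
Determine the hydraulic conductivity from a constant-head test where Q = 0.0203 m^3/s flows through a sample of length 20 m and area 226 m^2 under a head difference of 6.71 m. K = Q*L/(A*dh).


From K = Q*L / (A*dh):
Numerator: Q*L = 0.0203 * 20 = 0.406.
Denominator: A*dh = 226 * 6.71 = 1516.46.
K = 0.406 / 1516.46 = 0.000268 m/s.

0.000268


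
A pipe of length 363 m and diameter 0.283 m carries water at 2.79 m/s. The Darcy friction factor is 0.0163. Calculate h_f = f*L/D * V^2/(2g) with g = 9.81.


Darcy-Weisbach equation: h_f = f * (L/D) * V^2/(2g).
f * L/D = 0.0163 * 363/0.283 = 20.9078.
V^2/(2g) = 2.79^2 / (2*9.81) = 7.7841 / 19.62 = 0.3967 m.
h_f = 20.9078 * 0.3967 = 8.295 m.

8.295


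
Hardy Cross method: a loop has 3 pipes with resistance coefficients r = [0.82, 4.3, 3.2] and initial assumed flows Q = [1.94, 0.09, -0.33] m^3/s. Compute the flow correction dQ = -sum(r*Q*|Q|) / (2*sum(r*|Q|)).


Numerator terms (r*Q*|Q|): 0.82*1.94*|1.94| = 3.0862; 4.3*0.09*|0.09| = 0.0348; 3.2*-0.33*|-0.33| = -0.3485.
Sum of numerator = 2.7725.
Denominator terms (r*|Q|): 0.82*|1.94| = 1.5908; 4.3*|0.09| = 0.387; 3.2*|-0.33| = 1.056.
2 * sum of denominator = 2 * 3.0338 = 6.0676.
dQ = -2.7725 / 6.0676 = -0.4569 m^3/s.

-0.4569


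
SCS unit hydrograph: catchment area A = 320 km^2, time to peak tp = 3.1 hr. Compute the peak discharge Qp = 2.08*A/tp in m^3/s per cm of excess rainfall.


SCS formula: Qp = 2.08 * A / tp.
Qp = 2.08 * 320 / 3.1
   = 665.6 / 3.1
   = 214.71 m^3/s per cm.

214.71


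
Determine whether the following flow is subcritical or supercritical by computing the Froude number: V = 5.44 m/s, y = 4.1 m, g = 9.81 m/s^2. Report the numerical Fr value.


The Froude number is defined as Fr = V / sqrt(g*y).
g*y = 9.81 * 4.1 = 40.221.
sqrt(g*y) = sqrt(40.221) = 6.342.
Fr = 5.44 / 6.342 = 0.8578.
Since Fr < 1, the flow is subcritical.

0.8578


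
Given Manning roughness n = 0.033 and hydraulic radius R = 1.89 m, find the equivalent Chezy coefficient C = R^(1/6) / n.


The Chezy coefficient relates to Manning's n through C = R^(1/6) / n.
R^(1/6) = 1.89^(1/6) = 1.111929.
C = 1.111929 / 0.033 = 33.69 m^(1/2)/s.

33.69


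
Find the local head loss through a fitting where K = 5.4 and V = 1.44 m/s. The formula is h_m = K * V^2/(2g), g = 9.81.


Minor loss formula: h_m = K * V^2/(2g).
V^2 = 1.44^2 = 2.0736.
V^2/(2g) = 2.0736 / 19.62 = 0.1057 m.
h_m = 5.4 * 0.1057 = 0.5707 m.

0.5707


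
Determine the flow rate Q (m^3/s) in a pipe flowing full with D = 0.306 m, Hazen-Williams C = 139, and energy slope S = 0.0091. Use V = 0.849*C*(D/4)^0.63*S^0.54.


For a full circular pipe, R = D/4 = 0.306/4 = 0.0765 m.
V = 0.849 * 139 * 0.0765^0.63 * 0.0091^0.54
  = 0.849 * 139 * 0.198019 * 0.079046
  = 1.8472 m/s.
Pipe area A = pi*D^2/4 = pi*0.306^2/4 = 0.0735 m^2.
Q = A * V = 0.0735 * 1.8472 = 0.1358 m^3/s.

0.1358


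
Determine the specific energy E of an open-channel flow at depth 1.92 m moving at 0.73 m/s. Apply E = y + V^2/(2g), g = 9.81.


Specific energy E = y + V^2/(2g).
Velocity head = V^2/(2g) = 0.73^2 / (2*9.81) = 0.5329 / 19.62 = 0.0272 m.
E = 1.92 + 0.0272 = 1.9472 m.

1.9472


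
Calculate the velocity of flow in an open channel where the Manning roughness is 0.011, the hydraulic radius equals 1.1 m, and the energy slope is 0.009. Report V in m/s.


Manning's equation gives V = (1/n) * R^(2/3) * S^(1/2).
First, compute R^(2/3) = 1.1^(2/3) = 1.0656.
Next, S^(1/2) = 0.009^(1/2) = 0.094868.
Then 1/n = 1/0.011 = 90.91.
V = 90.91 * 1.0656 * 0.094868 = 9.1902 m/s.

9.1902


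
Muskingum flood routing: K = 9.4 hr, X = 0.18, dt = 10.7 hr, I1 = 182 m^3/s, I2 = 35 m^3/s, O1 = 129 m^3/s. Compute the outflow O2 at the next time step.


Muskingum coefficients:
denom = 2*K*(1-X) + dt = 2*9.4*(1-0.18) + 10.7 = 26.116.
C0 = (dt - 2*K*X)/denom = (10.7 - 2*9.4*0.18)/26.116 = 0.2801.
C1 = (dt + 2*K*X)/denom = (10.7 + 2*9.4*0.18)/26.116 = 0.5393.
C2 = (2*K*(1-X) - dt)/denom = 0.1806.
O2 = C0*I2 + C1*I1 + C2*O1
   = 0.2801*35 + 0.5393*182 + 0.1806*129
   = 131.25 m^3/s.

131.25


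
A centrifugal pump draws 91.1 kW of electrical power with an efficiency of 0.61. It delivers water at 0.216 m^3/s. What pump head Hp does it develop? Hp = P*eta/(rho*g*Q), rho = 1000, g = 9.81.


Pump head formula: Hp = P * eta / (rho * g * Q).
Numerator: P * eta = 91.1 * 1000 * 0.61 = 55571.0 W.
Denominator: rho * g * Q = 1000 * 9.81 * 0.216 = 2118.96.
Hp = 55571.0 / 2118.96 = 26.23 m.

26.23


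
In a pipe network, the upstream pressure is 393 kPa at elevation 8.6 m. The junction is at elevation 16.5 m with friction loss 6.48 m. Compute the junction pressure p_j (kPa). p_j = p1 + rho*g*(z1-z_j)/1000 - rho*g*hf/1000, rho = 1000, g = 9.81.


Junction pressure: p_j = p1 + rho*g*(z1 - z_j)/1000 - rho*g*hf/1000.
Elevation term = 1000*9.81*(8.6 - 16.5)/1000 = -77.499 kPa.
Friction term = 1000*9.81*6.48/1000 = 63.569 kPa.
p_j = 393 + -77.499 - 63.569 = 251.93 kPa.

251.93


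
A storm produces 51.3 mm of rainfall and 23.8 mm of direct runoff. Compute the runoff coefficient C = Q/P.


The runoff coefficient C = runoff depth / rainfall depth.
C = 23.8 / 51.3
  = 0.4639.

0.4639


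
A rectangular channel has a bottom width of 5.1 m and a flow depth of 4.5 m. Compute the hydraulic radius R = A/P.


For a rectangular section:
Flow area A = b * y = 5.1 * 4.5 = 22.95 m^2.
Wetted perimeter P = b + 2y = 5.1 + 2*4.5 = 14.1 m.
Hydraulic radius R = A/P = 22.95 / 14.1 = 1.6277 m.

1.6277


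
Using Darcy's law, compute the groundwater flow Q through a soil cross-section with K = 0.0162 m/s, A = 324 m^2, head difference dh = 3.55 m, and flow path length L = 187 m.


Darcy's law: Q = K * A * i, where i = dh/L.
Hydraulic gradient i = 3.55 / 187 = 0.018984.
Q = 0.0162 * 324 * 0.018984
  = 0.0996 m^3/s.

0.0996


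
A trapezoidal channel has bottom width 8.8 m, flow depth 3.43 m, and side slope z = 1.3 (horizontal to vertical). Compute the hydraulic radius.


For a trapezoidal section with side slope z:
A = (b + z*y)*y = (8.8 + 1.3*3.43)*3.43 = 45.478 m^2.
P = b + 2*y*sqrt(1 + z^2) = 8.8 + 2*3.43*sqrt(1 + 1.3^2) = 20.051 m.
R = A/P = 45.478 / 20.051 = 2.2681 m.

2.2681


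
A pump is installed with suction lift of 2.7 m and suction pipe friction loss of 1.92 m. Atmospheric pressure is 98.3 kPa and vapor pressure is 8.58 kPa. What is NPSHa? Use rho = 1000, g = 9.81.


NPSHa = p_atm/(rho*g) - z_s - hf_s - p_vap/(rho*g).
p_atm/(rho*g) = 98.3*1000 / (1000*9.81) = 10.02 m.
p_vap/(rho*g) = 8.58*1000 / (1000*9.81) = 0.875 m.
NPSHa = 10.02 - 2.7 - 1.92 - 0.875
      = 4.53 m.

4.53


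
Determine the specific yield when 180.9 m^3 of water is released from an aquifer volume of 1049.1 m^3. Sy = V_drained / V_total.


Specific yield Sy = Volume drained / Total volume.
Sy = 180.9 / 1049.1
   = 0.1724.

0.1724


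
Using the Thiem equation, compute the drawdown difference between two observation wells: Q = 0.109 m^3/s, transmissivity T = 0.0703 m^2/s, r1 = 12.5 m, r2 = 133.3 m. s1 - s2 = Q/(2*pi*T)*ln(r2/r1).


Thiem equation: s1 - s2 = Q/(2*pi*T) * ln(r2/r1).
ln(r2/r1) = ln(133.3/12.5) = 2.3669.
Q/(2*pi*T) = 0.109 / (2*pi*0.0703) = 0.109 / 0.4417 = 0.2468.
s1 - s2 = 0.2468 * 2.3669 = 0.5841 m.

0.5841


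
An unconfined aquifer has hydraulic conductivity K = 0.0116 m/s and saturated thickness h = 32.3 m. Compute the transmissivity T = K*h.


Transmissivity is defined as T = K * h.
T = 0.0116 * 32.3
  = 0.3747 m^2/s.

0.3747


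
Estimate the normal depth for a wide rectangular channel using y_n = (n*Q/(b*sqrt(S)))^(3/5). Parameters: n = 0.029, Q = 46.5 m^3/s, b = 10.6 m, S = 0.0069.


We use the wide-channel approximation y_n = (n*Q/(b*sqrt(S)))^(3/5).
sqrt(S) = sqrt(0.0069) = 0.083066.
Numerator: n*Q = 0.029 * 46.5 = 1.3485.
Denominator: b*sqrt(S) = 10.6 * 0.083066 = 0.8805.
arg = 1.5315.
y_n = 1.5315^(3/5) = 1.2914 m.

1.2914


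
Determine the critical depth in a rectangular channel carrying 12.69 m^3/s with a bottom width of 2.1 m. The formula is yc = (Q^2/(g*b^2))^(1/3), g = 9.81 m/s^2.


Using yc = (Q^2 / (g * b^2))^(1/3):
Q^2 = 12.69^2 = 161.04.
g * b^2 = 9.81 * 2.1^2 = 9.81 * 4.41 = 43.26.
Q^2 / (g*b^2) = 161.04 / 43.26 = 3.7226.
yc = 3.7226^(1/3) = 1.5498 m.

1.5498


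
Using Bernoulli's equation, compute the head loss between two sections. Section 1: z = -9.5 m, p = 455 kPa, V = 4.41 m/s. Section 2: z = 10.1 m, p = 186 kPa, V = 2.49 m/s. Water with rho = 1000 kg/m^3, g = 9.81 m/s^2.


Total head at each section: H = z + p/(rho*g) + V^2/(2g).
H1 = -9.5 + 455*1000/(1000*9.81) + 4.41^2/(2*9.81)
   = -9.5 + 46.381 + 0.9912
   = 37.872 m.
H2 = 10.1 + 186*1000/(1000*9.81) + 2.49^2/(2*9.81)
   = 10.1 + 18.96 + 0.316
   = 29.376 m.
h_L = H1 - H2 = 37.872 - 29.376 = 8.496 m.

8.496


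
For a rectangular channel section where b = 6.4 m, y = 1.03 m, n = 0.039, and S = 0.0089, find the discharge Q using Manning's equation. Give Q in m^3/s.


For a rectangular channel, the cross-sectional area A = b * y = 6.4 * 1.03 = 6.59 m^2.
The wetted perimeter P = b + 2y = 6.4 + 2*1.03 = 8.46 m.
Hydraulic radius R = A/P = 6.59/8.46 = 0.7792 m.
Velocity V = (1/n)*R^(2/3)*S^(1/2) = (1/0.039)*0.7792^(2/3)*0.0089^(1/2) = 2.0483 m/s.
Discharge Q = A * V = 6.59 * 2.0483 = 13.502 m^3/s.

13.502


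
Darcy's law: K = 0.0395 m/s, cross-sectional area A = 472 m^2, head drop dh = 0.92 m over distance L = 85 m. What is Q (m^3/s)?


Darcy's law: Q = K * A * i, where i = dh/L.
Hydraulic gradient i = 0.92 / 85 = 0.010824.
Q = 0.0395 * 472 * 0.010824
  = 0.2018 m^3/s.

0.2018


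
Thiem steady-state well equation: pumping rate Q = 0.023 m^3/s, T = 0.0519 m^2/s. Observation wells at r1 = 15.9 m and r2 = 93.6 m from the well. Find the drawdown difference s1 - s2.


Thiem equation: s1 - s2 = Q/(2*pi*T) * ln(r2/r1).
ln(r2/r1) = ln(93.6/15.9) = 1.7727.
Q/(2*pi*T) = 0.023 / (2*pi*0.0519) = 0.023 / 0.3261 = 0.0705.
s1 - s2 = 0.0705 * 1.7727 = 0.125 m.

0.125


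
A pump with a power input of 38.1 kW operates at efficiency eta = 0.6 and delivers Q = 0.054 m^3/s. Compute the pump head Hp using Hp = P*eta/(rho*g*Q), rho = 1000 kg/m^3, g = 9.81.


Pump head formula: Hp = P * eta / (rho * g * Q).
Numerator: P * eta = 38.1 * 1000 * 0.6 = 22860.0 W.
Denominator: rho * g * Q = 1000 * 9.81 * 0.054 = 529.74.
Hp = 22860.0 / 529.74 = 43.15 m.

43.15


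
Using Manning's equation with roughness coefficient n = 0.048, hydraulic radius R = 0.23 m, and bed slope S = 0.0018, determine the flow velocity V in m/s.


Manning's equation gives V = (1/n) * R^(2/3) * S^(1/2).
First, compute R^(2/3) = 0.23^(2/3) = 0.3754.
Next, S^(1/2) = 0.0018^(1/2) = 0.042426.
Then 1/n = 1/0.048 = 20.83.
V = 20.83 * 0.3754 * 0.042426 = 0.3318 m/s.

0.3318


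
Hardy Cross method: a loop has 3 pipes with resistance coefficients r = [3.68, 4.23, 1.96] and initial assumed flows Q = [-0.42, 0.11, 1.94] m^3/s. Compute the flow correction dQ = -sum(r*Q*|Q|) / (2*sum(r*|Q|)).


Numerator terms (r*Q*|Q|): 3.68*-0.42*|-0.42| = -0.6492; 4.23*0.11*|0.11| = 0.0512; 1.96*1.94*|1.94| = 7.3767.
Sum of numerator = 6.7787.
Denominator terms (r*|Q|): 3.68*|-0.42| = 1.5456; 4.23*|0.11| = 0.4653; 1.96*|1.94| = 3.8024.
2 * sum of denominator = 2 * 5.8133 = 11.6266.
dQ = -6.7787 / 11.6266 = -0.583 m^3/s.

-0.583


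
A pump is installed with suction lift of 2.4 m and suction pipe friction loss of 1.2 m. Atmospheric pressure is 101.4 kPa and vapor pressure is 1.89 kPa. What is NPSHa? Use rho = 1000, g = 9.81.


NPSHa = p_atm/(rho*g) - z_s - hf_s - p_vap/(rho*g).
p_atm/(rho*g) = 101.4*1000 / (1000*9.81) = 10.336 m.
p_vap/(rho*g) = 1.89*1000 / (1000*9.81) = 0.193 m.
NPSHa = 10.336 - 2.4 - 1.2 - 0.193
      = 6.54 m.

6.54


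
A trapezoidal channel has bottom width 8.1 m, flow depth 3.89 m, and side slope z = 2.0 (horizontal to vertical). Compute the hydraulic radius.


For a trapezoidal section with side slope z:
A = (b + z*y)*y = (8.1 + 2.0*3.89)*3.89 = 61.773 m^2.
P = b + 2*y*sqrt(1 + z^2) = 8.1 + 2*3.89*sqrt(1 + 2.0^2) = 25.497 m.
R = A/P = 61.773 / 25.497 = 2.4228 m.

2.4228


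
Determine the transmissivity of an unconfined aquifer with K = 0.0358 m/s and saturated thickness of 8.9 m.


Transmissivity is defined as T = K * h.
T = 0.0358 * 8.9
  = 0.3186 m^2/s.

0.3186


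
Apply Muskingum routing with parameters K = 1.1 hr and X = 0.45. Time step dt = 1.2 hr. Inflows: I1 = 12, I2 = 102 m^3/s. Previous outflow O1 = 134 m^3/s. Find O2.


Muskingum coefficients:
denom = 2*K*(1-X) + dt = 2*1.1*(1-0.45) + 1.2 = 2.41.
C0 = (dt - 2*K*X)/denom = (1.2 - 2*1.1*0.45)/2.41 = 0.0871.
C1 = (dt + 2*K*X)/denom = (1.2 + 2*1.1*0.45)/2.41 = 0.9087.
C2 = (2*K*(1-X) - dt)/denom = 0.0041.
O2 = C0*I2 + C1*I1 + C2*O1
   = 0.0871*102 + 0.9087*12 + 0.0041*134
   = 20.35 m^3/s.

20.35


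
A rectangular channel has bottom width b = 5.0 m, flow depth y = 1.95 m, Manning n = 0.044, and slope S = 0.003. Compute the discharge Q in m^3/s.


For a rectangular channel, the cross-sectional area A = b * y = 5.0 * 1.95 = 9.75 m^2.
The wetted perimeter P = b + 2y = 5.0 + 2*1.95 = 8.9 m.
Hydraulic radius R = A/P = 9.75/8.9 = 1.0955 m.
Velocity V = (1/n)*R^(2/3)*S^(1/2) = (1/0.044)*1.0955^(2/3)*0.003^(1/2) = 1.3229 m/s.
Discharge Q = A * V = 9.75 * 1.3229 = 12.898 m^3/s.

12.898


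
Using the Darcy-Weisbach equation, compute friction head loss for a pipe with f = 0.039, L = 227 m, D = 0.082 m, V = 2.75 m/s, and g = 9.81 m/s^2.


Darcy-Weisbach equation: h_f = f * (L/D) * V^2/(2g).
f * L/D = 0.039 * 227/0.082 = 107.9634.
V^2/(2g) = 2.75^2 / (2*9.81) = 7.5625 / 19.62 = 0.3854 m.
h_f = 107.9634 * 0.3854 = 41.614 m.

41.614


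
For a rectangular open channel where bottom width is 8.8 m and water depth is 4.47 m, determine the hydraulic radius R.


For a rectangular section:
Flow area A = b * y = 8.8 * 4.47 = 39.34 m^2.
Wetted perimeter P = b + 2y = 8.8 + 2*4.47 = 17.74 m.
Hydraulic radius R = A/P = 39.34 / 17.74 = 2.2174 m.

2.2174


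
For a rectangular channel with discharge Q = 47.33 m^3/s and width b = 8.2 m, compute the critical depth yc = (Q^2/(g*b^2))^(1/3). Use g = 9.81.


Using yc = (Q^2 / (g * b^2))^(1/3):
Q^2 = 47.33^2 = 2240.13.
g * b^2 = 9.81 * 8.2^2 = 9.81 * 67.24 = 659.62.
Q^2 / (g*b^2) = 2240.13 / 659.62 = 3.3961.
yc = 3.3961^(1/3) = 1.5031 m.

1.5031


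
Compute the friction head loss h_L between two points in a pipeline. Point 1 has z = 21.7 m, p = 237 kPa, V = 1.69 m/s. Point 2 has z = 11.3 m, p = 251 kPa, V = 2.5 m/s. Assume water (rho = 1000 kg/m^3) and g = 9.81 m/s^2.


Total head at each section: H = z + p/(rho*g) + V^2/(2g).
H1 = 21.7 + 237*1000/(1000*9.81) + 1.69^2/(2*9.81)
   = 21.7 + 24.159 + 0.1456
   = 46.005 m.
H2 = 11.3 + 251*1000/(1000*9.81) + 2.5^2/(2*9.81)
   = 11.3 + 25.586 + 0.3186
   = 37.205 m.
h_L = H1 - H2 = 46.005 - 37.205 = 8.8 m.

8.8


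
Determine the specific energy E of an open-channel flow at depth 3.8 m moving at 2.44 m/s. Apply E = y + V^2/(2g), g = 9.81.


Specific energy E = y + V^2/(2g).
Velocity head = V^2/(2g) = 2.44^2 / (2*9.81) = 5.9536 / 19.62 = 0.3034 m.
E = 3.8 + 0.3034 = 4.1034 m.

4.1034


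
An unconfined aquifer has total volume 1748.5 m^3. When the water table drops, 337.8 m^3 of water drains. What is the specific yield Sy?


Specific yield Sy = Volume drained / Total volume.
Sy = 337.8 / 1748.5
   = 0.1932.

0.1932


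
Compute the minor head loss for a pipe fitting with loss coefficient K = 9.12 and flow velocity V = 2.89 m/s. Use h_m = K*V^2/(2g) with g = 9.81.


Minor loss formula: h_m = K * V^2/(2g).
V^2 = 2.89^2 = 8.3521.
V^2/(2g) = 8.3521 / 19.62 = 0.4257 m.
h_m = 9.12 * 0.4257 = 3.8823 m.

3.8823


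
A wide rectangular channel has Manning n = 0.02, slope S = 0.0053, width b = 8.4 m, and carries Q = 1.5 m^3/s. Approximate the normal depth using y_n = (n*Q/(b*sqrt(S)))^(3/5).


We use the wide-channel approximation y_n = (n*Q/(b*sqrt(S)))^(3/5).
sqrt(S) = sqrt(0.0053) = 0.072801.
Numerator: n*Q = 0.02 * 1.5 = 0.03.
Denominator: b*sqrt(S) = 8.4 * 0.072801 = 0.611528.
arg = 0.0491.
y_n = 0.0491^(3/5) = 0.1638 m.

0.1638


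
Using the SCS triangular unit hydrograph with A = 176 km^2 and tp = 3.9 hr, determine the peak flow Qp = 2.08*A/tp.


SCS formula: Qp = 2.08 * A / tp.
Qp = 2.08 * 176 / 3.9
   = 366.08 / 3.9
   = 93.87 m^3/s per cm.

93.87


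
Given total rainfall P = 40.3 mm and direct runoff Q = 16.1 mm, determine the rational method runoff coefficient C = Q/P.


The runoff coefficient C = runoff depth / rainfall depth.
C = 16.1 / 40.3
  = 0.3995.

0.3995


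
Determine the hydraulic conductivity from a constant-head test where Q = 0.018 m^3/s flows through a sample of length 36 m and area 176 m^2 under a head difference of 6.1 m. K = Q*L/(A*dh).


From K = Q*L / (A*dh):
Numerator: Q*L = 0.018 * 36 = 0.648.
Denominator: A*dh = 176 * 6.1 = 1073.6.
K = 0.648 / 1073.6 = 0.000604 m/s.

0.000604


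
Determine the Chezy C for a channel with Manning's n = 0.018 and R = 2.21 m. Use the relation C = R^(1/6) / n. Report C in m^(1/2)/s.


The Chezy coefficient relates to Manning's n through C = R^(1/6) / n.
R^(1/6) = 2.21^(1/6) = 1.141297.
C = 1.141297 / 0.018 = 63.41 m^(1/2)/s.

63.41


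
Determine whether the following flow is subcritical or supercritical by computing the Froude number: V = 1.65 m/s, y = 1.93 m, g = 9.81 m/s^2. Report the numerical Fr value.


The Froude number is defined as Fr = V / sqrt(g*y).
g*y = 9.81 * 1.93 = 18.9333.
sqrt(g*y) = sqrt(18.9333) = 4.3512.
Fr = 1.65 / 4.3512 = 0.3792.
Since Fr < 1, the flow is subcritical.

0.3792
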